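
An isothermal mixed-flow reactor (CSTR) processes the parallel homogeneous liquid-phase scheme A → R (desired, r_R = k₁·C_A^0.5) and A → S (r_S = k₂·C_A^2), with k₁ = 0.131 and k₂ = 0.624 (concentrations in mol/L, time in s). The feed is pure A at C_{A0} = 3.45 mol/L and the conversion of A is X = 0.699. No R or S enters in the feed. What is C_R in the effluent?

Exit C_A = C_{A0}(1−X) = 3.45×0.301 = 1.038 mol/L.
Rates in a CSTR are evaluated at the outlet concentration: r_R = 0.131×1.038^0.5 = 0.1335, r_S = 0.624×1.038^2 = 0.6729.
Fraction of consumed A going to R: r_R/(r_R+r_S) = 0.1655.
C_R = 0.1655·C_{A0}·X = 0.1655×3.45×0.699 = 0.399 mol/L.

0.399 mol/L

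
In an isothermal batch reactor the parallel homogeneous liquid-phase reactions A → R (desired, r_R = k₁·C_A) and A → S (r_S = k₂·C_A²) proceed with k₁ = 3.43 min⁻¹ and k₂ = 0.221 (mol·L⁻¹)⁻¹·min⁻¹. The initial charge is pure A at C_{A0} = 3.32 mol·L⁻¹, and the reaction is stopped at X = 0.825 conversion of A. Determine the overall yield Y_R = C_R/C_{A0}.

C_A = C_{A0}(1−X) = 0.5810 mol·L⁻¹.
Along a PFR/batch, dC_R/dC_A = −r_R/(r_R+r_S) = −k₁/(k₁+k₂·C_A).
Integrating from C_{A0} to C_A: C_R = (3.43/0.221)·ln[(3.43+0.221·3.32)/(3.43+0.221·0.581)] = 15.52·ln(4.164/3.558) = 2.438 mol·L⁻¹.
Y_R = C_R/C_{A0} = 2.438/3.32 = 0.734.

0.734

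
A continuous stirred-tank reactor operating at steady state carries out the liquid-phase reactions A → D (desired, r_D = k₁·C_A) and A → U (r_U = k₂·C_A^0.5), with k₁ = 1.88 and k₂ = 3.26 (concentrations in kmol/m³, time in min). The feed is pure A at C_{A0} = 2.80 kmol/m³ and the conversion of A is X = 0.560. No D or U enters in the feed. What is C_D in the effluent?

Exit C_A = C_{A0}(1−X) = 2.80×0.440 = 1.232 kmol/m³.
A CSTR operates uniformly at the exit composition, giving r_D = 2.316 and r_U = 3.618 (each k·C_A^n at C_A = 1.232).
Fraction of consumed A going to D: r_D/(r_D+r_U) = 0.3903.
C_D = 0.3903·C_{A0}·X = 0.3903×2.80×0.560 = 0.612 kmol/m³.

0.612 kmol/m³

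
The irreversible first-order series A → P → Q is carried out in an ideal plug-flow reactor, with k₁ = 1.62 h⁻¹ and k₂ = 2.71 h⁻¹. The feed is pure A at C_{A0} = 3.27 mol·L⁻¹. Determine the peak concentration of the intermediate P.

At the optimum, C_{P,max}/C_{A0} = (k₁/k₂)^[k₂/(k₂−k₁)].
= (1.62/2.71)^(2.71/(2.71−1.62)) = (0.5978)^(2.486) = 0.2783.
C_{P,max} = 0.2783×3.27 = 0.910 mol·L⁻¹.

0.910 mol·L⁻¹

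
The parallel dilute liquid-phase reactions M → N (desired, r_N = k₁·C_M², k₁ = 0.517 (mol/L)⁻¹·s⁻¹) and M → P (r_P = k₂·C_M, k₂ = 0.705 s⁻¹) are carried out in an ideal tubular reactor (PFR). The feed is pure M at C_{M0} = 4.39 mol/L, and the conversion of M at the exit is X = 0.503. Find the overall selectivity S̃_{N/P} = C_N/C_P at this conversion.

2.34

C_M = C_{M0}(1−X) = 2.182 mol/L.
Along a PFR/batch, dC_P/dC_M = −r_P/(r_N+r_P) = −k₂/(k₂+k₁·C_M).
Integrating from C_{M0} to C_M: C_P = (0.705/0.517)·ln[(0.705+0.517·4.39)/(0.705+0.517·2.18)] = 1.364·ln(2.975/1.833) = 0.6602 mol/L.
Then C_N = (C_{M0}−C_M) − C_P = 2.208 − 0.6602 = 1.548 mol/L.
S̃_{N/P} = C_N/C_P = 1.548/0.6602 = 2.34.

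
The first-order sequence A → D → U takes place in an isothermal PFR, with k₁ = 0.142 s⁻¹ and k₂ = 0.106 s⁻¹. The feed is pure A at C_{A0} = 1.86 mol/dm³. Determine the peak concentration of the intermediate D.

For a first-order series the maximum intermediate yield is C_{D,max}/C_{A0} = (k₁/k₂)^[k₂/(k₂−k₁)].
= (0.142/0.106)^(0.106/(0.106−0.142)) = (1.340)^(-2.944) = 0.4228.
C_{D,max} = 0.4228×1.86 = 0.786 mol/dm³.

0.786 mol/dm³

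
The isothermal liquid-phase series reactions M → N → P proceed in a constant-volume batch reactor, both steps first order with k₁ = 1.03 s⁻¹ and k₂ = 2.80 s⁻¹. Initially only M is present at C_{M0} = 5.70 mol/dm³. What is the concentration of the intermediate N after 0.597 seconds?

1.17 mol/dm³

Solving the coupled first-order balances gives C_N(t) = [k₁/(k₂−k₁)]·C_{M0}·(e^(−k₁t) − e^(−k₂t)).
e^(−k₁t) = e^(−1.03×0.597) = e^(−0.6149) = 0.5407; e^(−k₂t) = e^(−1.672) = 0.1879.
C_N = 1.03×5.70/(2.80−1.03) × (0.5407−0.1879) = 3.317×0.3527 = 1.170 mol/dm³.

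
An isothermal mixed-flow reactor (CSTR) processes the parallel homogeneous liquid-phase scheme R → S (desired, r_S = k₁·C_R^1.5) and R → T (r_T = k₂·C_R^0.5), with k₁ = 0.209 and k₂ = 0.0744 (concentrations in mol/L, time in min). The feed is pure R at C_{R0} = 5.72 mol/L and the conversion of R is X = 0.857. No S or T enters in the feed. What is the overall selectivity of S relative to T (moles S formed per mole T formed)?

2.30

Exit C_R = C_{R0}(1−X) = 5.72×0.143 = 0.8180 mol/L.
A CSTR operates uniformly at the exit composition, giving r_S = 0.1546 and r_T = 0.06729 (each k·C_R^n at C_R = 0.8180).
Overall selectivity = C_S/C_T = r_Sτ/(r_Tτ) = r_S/r_T = 2.30.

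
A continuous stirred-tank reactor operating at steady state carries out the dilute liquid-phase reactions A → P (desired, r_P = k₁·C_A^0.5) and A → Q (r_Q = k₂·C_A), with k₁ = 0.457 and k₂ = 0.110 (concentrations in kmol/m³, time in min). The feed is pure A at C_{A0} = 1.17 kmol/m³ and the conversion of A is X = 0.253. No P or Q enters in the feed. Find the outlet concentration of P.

Exit C_A = C_{A0}(1−X) = 1.17×0.747 = 0.8740 kmol/m³.
A CSTR operates uniformly at the exit composition, giving r_P = 0.4272 and r_Q = 0.09614 (each k·C_A^n at C_A = 0.8740).
Fraction of consumed A going to P: r_P/(r_P+r_Q) = 0.8163.
C_P = 0.8163·C_{A0}·X = 0.8163×1.17×0.253 = 0.242 kmol/m³.

0.242 kmol/m³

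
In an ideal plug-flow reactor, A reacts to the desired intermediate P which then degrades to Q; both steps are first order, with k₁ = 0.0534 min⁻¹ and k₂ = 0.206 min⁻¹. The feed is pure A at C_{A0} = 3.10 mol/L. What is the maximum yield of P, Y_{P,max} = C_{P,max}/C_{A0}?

For a first-order series the maximum intermediate yield is C_{P,max}/C_{A0} = (k₁/k₂)^[k₂/(k₂−k₁)].
= (0.0534/0.206)^(0.206/(0.206−0.0534)) = (0.2592)^(1.350) = 0.1616.

0.162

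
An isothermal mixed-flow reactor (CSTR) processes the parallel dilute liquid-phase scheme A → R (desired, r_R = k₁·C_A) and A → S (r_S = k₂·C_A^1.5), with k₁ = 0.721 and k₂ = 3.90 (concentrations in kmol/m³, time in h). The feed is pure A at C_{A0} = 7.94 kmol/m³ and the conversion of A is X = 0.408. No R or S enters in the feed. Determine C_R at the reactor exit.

0.255 kmol/m³

Exit C_A = C_{A0}(1−X) = 7.94×0.592 = 4.700 kmol/m³.
Rates in a CSTR are evaluated at the outlet concentration: r_R = 0.721×4.700 = 3.389, r_S = 3.90×4.700^1.5 = 39.74.
Fraction of consumed A going to R: r_R/(r_R+r_S) = 0.07857.
C_R = 0.07857·C_{A0}·X = 0.07857×7.94×0.408 = 0.255 kmol/m³.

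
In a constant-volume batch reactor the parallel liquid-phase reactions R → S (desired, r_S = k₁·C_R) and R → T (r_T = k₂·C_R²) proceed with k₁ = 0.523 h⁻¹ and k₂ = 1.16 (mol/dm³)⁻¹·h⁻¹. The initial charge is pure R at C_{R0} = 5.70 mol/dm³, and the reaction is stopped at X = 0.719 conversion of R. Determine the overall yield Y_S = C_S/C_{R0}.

C_R = C_{R0}(1−X) = 1.602 mol/dm³.
Along a PFR/batch, dC_S/dC_R = −r_S/(r_S+r_T) = −k₁/(k₁+k₂·C_R).
Integrating from C_{R0} to C_R: C_S = (0.523/1.16)·ln[(0.523+1.16·5.70)/(0.523+1.16·1.60)] = 0.4509·ln(7.135/2.381) = 0.4948 mol/dm³.
Y_S = C_S/C_{R0} = 0.4948/5.70 = 0.0868.

0.0868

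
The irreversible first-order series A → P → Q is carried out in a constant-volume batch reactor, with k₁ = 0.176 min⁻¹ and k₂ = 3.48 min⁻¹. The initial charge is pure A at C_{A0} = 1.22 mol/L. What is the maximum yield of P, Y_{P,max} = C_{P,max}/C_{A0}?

Evaluating C_P at t_opt = ln(k₂/k₁)/(k₂−k₁) gives C_{P,max}/C_{A0} = (k₁/k₂)^[k₂/(k₂−k₁)].
= (0.176/3.48)^(3.48/(3.48−0.176)) = (0.05057)^(1.053) = 0.04314.

0.0431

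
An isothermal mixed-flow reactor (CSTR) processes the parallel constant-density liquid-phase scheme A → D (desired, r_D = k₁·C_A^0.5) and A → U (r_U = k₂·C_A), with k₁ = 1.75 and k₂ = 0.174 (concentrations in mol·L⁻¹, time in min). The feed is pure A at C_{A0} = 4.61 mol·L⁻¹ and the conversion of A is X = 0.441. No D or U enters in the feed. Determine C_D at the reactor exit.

Exit C_A = C_{A0}(1−X) = 4.61×0.559 = 2.577 mol·L⁻¹.
In a CSTR the entire volume is at exit conditions, so r_D = 1.75×2.577^0.5 = 2.809 and r_U = 0.174×2.577 = 0.4484.
Fraction of consumed A going to D: r_D/(r_D+r_U) = 0.8624.
C_D = 0.8624·C_{A0}·X = 0.8624×4.61×0.441 = 1.75 mol·L⁻¹.

1.75 mol·L⁻¹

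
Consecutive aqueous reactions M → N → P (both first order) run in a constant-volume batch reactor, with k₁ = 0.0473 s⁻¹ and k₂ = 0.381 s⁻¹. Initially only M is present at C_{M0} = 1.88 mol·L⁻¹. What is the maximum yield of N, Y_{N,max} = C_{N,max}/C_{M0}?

0.0924

For a first-order series the maximum intermediate yield is C_{N,max}/C_{M0} = (k₁/k₂)^[k₂/(k₂−k₁)].
= (0.0473/0.381)^(0.381/(0.381−0.0473)) = (0.1241)^(1.142) = 0.09236.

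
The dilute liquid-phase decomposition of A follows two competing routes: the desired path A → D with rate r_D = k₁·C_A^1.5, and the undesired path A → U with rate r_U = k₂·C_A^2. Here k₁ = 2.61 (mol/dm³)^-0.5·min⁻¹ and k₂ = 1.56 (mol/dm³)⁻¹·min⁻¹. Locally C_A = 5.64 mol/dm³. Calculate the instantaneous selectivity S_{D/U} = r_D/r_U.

0.704

S_{D/U} = r_D/r_U = (k₁·C_A^1.5)/(k₂·C_A^2) = (k₁/k₂)·C_A^-0.5.
= (2.61×5.640^1.5) / (1.56×5.640^2) = 34.96/49.62 = 0.704.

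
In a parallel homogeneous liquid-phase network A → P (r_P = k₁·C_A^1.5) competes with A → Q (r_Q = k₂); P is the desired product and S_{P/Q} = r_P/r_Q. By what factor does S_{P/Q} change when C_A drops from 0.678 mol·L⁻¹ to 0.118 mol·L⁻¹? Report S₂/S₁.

0.0726

S_{P/Q} = (k₁/k₂)·C_A^1.5, so S₂/S₁ = (C_{A,2}/C_{A,1})^1.5.
= (0.118/0.678)^1.5 = (0.1740)^1.5 = 0.0726.
Selectivity toward P falls as C_A falls — high-concentration operation is favoured.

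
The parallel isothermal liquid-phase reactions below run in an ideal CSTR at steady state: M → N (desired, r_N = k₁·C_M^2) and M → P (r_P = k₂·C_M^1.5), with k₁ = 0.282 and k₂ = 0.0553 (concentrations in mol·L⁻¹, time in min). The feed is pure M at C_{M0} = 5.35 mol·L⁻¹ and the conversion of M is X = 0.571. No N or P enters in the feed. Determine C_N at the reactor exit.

Exit C_M = C_{M0}(1−X) = 5.35×0.429 = 2.295 mol·L⁻¹.
In a CSTR the entire volume is at exit conditions, so r_N = 0.282×2.295^2 = 1.485 and r_P = 0.0553×2.295^1.5 = 0.1923.
Fraction of consumed M going to N: r_N/(r_N+r_P) = 0.8854.
C_N = 0.8854·C_{M0}·X = 0.8854×5.35×0.571 = 2.70 mol·L⁻¹.

2.70 mol·L⁻¹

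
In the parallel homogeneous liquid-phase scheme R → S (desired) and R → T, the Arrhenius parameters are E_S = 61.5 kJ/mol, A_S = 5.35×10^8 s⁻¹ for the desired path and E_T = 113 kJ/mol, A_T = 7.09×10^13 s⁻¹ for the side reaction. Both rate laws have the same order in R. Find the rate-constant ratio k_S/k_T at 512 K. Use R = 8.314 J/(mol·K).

Since both paths have the same order in R, the concentration cancels and S_{S/T} = k_S/k_T = (A_S/A_T)·exp[(E_T−E_S)/(RT)].
(E_T−E_S)/(RT) = (113−61.5)×10³/(8.314×512) = 51500/4257 = 12.10.
k_S/k_T = (5.35×10^8/7.09×10^13)·exp(12.10) = 7.546×10^-6 × 1.796×10^5 = 1.36.

1.36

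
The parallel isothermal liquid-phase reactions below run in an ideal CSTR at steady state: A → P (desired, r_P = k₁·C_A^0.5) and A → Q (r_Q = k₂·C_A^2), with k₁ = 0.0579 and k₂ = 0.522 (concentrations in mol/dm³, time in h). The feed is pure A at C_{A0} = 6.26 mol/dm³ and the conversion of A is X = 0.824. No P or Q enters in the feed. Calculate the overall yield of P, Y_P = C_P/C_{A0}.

0.0721

Exit C_A = C_{A0}(1−X) = 6.26×0.176 = 1.102 mol/dm³.
Rates in a CSTR are evaluated at the outlet concentration: r_P = 0.0579×1.102^0.5 = 0.06077, r_Q = 0.522×1.102^2 = 0.6336.
Fraction of consumed A going to P: r_P/(r_P+r_Q) = 0.08752.
C_P = 0.08752·C_{A0}·X = 0.08752×6.26×0.824 = 0.451 mol/dm³; Y_P = C_P/C_{A0} = 0.0721.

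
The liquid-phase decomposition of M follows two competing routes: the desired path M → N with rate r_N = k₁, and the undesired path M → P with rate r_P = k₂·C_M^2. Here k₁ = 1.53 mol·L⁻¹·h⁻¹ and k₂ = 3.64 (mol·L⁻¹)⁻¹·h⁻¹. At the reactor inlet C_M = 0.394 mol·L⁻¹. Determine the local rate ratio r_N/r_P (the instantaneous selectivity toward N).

S_{N/P} = r_N/r_P = (k₁)/(k₂·C_M^2) = (k₁/k₂)·C_M^-2.
= (1.53) / (3.64×0.3940^2) = 1.530/0.5651 = 2.71.

2.71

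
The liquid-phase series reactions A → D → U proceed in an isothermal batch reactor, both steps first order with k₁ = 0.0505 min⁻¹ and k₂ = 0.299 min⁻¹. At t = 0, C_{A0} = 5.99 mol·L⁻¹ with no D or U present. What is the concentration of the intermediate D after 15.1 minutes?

Solving the coupled first-order balances gives C_D(t) = [k₁/(k₂−k₁)]·C_{A0}·(e^(−k₁t) − e^(−k₂t)).
e^(−k₁t) = e^(−0.0505×15.1) = e^(−0.7626) = 0.4665; e^(−k₂t) = e^(−4.515) = 0.01094.
C_D = 0.0505×5.99/(0.299−0.0505) × (0.4665−0.01094) = 1.217×0.4555 = 0.5545 mol·L⁻¹.

0.555 mol·L⁻¹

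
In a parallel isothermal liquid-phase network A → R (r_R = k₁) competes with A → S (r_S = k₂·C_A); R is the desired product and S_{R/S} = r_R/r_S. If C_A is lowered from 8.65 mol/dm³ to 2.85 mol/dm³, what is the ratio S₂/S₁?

3.04

S_{R/S} = (k₁/k₂)·C_A⁻¹, so S₂/S₁ = (C_{A,2}/C_{A,1})⁻¹.
= 8.65/2.85 = 3.04.
Selectivity toward R rises as C_A falls — low-concentration operation is favoured.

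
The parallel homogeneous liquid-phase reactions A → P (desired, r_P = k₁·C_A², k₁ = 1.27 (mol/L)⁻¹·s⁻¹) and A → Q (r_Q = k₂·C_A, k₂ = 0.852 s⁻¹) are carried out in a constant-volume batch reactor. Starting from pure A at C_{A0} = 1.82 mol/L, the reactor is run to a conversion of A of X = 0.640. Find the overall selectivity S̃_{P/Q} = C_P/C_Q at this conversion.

1.75

C_A = C_{A0}(1−X) = 0.6552 mol/L.
Along a PFR/batch, dC_Q/dC_A = −r_Q/(r_P+r_Q) = −k₂/(k₂+k₁·C_A).
Integrating from C_{A0} to C_A: C_Q = (0.852/1.27)·ln[(0.852+1.27·1.82)/(0.852+1.27·0.655)] = 0.6709·ln(3.163/1.684) = 0.4229 mol/L.
Then C_P = (C_{A0}−C_A) − C_Q = 1.165 − 0.4229 = 0.7419 mol/L.
S̃_{P/Q} = C_P/C_Q = 0.7419/0.4229 = 1.75.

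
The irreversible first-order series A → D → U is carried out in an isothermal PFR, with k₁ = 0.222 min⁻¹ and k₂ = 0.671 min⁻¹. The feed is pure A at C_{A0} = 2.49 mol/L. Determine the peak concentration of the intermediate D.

0.477 mol/L

For a first-order series the maximum intermediate yield is C_{D,max}/C_{A0} = (k₁/k₂)^[k₂/(k₂−k₁)].
= (0.222/0.671)^(0.671/(0.671−0.222)) = (0.3308)^(1.494) = 0.1915.
C_{D,max} = 0.1915×2.49 = 0.477 mol/L.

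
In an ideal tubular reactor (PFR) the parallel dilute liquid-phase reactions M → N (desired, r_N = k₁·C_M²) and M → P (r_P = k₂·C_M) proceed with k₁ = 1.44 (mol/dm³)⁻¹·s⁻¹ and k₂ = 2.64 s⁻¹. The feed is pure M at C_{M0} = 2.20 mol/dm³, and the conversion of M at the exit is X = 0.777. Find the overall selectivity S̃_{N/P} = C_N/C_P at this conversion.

0.691

C_M = C_{M0}(1−X) = 0.4906 mol/dm³.
Along a PFR/batch, dC_P/dC_M = −r_P/(r_N+r_P) = −k₂/(k₂+k₁·C_M).
Integrating from C_{M0} to C_M: C_P = (2.64/1.44)·ln[(2.64+1.44·2.20)/(2.64+1.44·0.491)] = 1.833·ln(5.808/3.346) = 1.011 mol/dm³.
Then C_N = (C_{M0}−C_M) − C_P = 1.709 − 1.011 = 0.6986 mol/dm³.
S̃_{N/P} = C_N/C_P = 0.6986/1.011 = 0.691.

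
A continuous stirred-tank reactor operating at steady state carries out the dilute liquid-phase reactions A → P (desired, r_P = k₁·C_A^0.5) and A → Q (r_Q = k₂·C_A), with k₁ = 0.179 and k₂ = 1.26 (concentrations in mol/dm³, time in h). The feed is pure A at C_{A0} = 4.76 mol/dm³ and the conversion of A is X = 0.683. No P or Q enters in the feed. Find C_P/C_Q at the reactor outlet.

Exit C_A = C_{A0}(1−X) = 4.76×0.317 = 1.509 mol/dm³.
Rates in a CSTR are evaluated at the outlet concentration: r_P = 0.179×1.509^0.5 = 0.2199, r_Q = 1.26×1.509 = 1.901.
Overall selectivity = C_P/C_Q = r_Pτ/(r_Qτ) = r_P/r_Q = 0.116.

0.116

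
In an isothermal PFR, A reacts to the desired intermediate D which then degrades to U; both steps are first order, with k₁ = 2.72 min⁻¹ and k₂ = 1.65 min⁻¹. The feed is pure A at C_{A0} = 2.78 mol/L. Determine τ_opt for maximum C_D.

Setting dC_D/dτ = 0 gives τ_opt = ln(k₂/k₁)/(k₂−k₁).
= ln(1.65/2.72)/(1.65−2.72) = ln(0.6066)/-1.070 = -0.4999/-1.070 = 0.467 min.

0.467 min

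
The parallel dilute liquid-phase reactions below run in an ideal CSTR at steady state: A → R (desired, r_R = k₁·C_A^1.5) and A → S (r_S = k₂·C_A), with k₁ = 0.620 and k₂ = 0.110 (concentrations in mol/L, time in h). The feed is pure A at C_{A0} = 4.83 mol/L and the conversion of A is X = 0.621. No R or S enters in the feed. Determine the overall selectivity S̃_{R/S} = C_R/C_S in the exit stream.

7.63

Exit C_A = C_{A0}(1−X) = 4.83×0.379 = 1.831 mol/L.
A CSTR operates uniformly at the exit composition, giving r_R = 1.536 and r_S = 0.2014 (each k·C_A^n at C_A = 1.831).
Overall selectivity = C_R/C_S = r_Rτ/(r_Sτ) = r_R/r_S = 7.63.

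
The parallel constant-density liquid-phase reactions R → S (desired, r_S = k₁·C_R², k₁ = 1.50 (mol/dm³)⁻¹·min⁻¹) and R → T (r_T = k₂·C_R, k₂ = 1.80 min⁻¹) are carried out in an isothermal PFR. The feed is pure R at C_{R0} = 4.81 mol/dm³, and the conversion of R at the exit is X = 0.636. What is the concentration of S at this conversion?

C_R = C_{R0}(1−X) = 1.751 mol/dm³.
Along a PFR/batch, dC_T/dC_R = −r_T/(r_S+r_T) = −k₂/(k₂+k₁·C_R).
Integrating from C_{R0} to C_R: C_T = (1.80/1.50)·ln[(1.80+1.50·4.81)/(1.80+1.50·1.75)] = 1.200·ln(9.015/4.426) = 0.8536 mol/dm³.
Then C_S = (C_{R0}−C_R) − C_T = 3.059 − 0.8536 = 2.206 mol/dm³.

2.21 mol/dm³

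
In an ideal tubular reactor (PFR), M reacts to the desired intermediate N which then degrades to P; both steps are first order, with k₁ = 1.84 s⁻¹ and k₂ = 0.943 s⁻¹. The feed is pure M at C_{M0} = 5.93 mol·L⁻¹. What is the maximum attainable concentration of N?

Evaluating C_N at τ_opt = ln(k₂/k₁)/(k₂−k₁) gives C_{N,max}/C_{M0} = (k₁/k₂)^[k₂/(k₂−k₁)].
= (1.84/0.943)^(0.943/(0.943−1.84)) = (1.951)^(-1.051) = 0.4952.
C_{N,max} = 0.4952×5.93 = 2.94 mol·L⁻¹.

2.94 mol·L⁻¹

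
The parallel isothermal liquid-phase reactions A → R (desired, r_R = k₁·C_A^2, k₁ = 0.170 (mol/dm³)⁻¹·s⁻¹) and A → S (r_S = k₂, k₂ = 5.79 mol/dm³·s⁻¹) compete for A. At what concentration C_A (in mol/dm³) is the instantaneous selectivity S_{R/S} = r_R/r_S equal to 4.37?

12.2 mol/dm³

S_{R/S} = (k₁/k₂)·C_A^2 ⇒ C_A = (S·k₂/k₁)^(0.5).
= (4.37×5.79/0.170)^(0.5) = (148.8)^(0.5) = 12.2 mol/dm³.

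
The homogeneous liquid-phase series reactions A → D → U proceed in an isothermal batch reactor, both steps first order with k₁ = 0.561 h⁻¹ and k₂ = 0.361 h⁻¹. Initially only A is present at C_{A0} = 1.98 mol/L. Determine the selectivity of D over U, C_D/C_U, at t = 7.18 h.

Solving the coupled first-order balances gives C_D(t) = [k₁/(k₂−k₁)]·C_{A0}·(e^(−k₁t) − e^(−k₂t)).
e^(−k₁t) = e^(−0.561×7.18) = e^(−4.028) = 0.01781; e^(−k₂t) = e^(−2.592) = 0.07487.
C_D = 0.561×1.98/(0.361−0.561) × (0.01781−0.07487) = (-5.554)×(-0.05706) = 0.3169 mol/L.
C_A = C_{A0}e^(−k₁t) = 0.03526 mol/L, so C_U = C_{A0}−C_A−C_D = 1.628 mol/L; C_D/C_U = 0.195.

0.195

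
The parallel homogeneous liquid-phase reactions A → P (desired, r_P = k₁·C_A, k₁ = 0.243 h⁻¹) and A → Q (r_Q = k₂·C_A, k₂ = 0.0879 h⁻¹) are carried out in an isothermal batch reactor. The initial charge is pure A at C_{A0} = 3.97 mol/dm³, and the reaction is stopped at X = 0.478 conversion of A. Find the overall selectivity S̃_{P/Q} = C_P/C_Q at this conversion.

C_A = C_{A0}(1−X) = 2.072 mol/dm³.
Both paths are first order in A, so the instantaneous fraction to P is constant: dC_P/d(−C_A) = k₁/(k₁+k₂) = 0.7344.
C_P = 0.7344·(C_{A0}−C_A) = 0.7344×1.898 = 1.39 mol/dm³.
C_Q = (C_{A0}−C_A)−C_P = 0.5041 mol/dm³; S̃_{P/Q} = 1.394/0.5041 = 2.76.

2.76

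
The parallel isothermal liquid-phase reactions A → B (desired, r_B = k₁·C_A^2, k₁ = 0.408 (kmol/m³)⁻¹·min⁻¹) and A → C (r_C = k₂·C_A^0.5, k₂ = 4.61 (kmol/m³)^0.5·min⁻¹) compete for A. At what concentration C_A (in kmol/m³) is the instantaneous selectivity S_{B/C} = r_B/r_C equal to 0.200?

S_{B/C} = (k₁/k₂)·C_A^1.5 ⇒ C_A = (S·k₂/k₁)^(1/1.5).
= (0.200×4.61/0.408)^(0.6667) = (2.260)^(0.6667) = 1.72 kmol/m³.

1.72 kmol/m³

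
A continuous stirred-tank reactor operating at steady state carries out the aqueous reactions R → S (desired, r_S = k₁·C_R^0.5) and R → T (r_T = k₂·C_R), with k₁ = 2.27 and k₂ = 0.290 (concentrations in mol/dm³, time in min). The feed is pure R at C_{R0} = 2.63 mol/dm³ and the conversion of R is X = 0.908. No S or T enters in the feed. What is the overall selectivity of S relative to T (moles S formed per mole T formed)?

15.9

Exit C_R = C_{R0}(1−X) = 2.63×0.0920 = 0.2420 mol/dm³.
In a CSTR the entire volume is at exit conditions, so r_S = 2.27×0.2420^0.5 = 1.117 and r_T = 0.290×0.2420 = 0.07017.
Overall selectivity = C_S/C_T = r_Sτ/(r_Tτ) = r_S/r_T = 15.9.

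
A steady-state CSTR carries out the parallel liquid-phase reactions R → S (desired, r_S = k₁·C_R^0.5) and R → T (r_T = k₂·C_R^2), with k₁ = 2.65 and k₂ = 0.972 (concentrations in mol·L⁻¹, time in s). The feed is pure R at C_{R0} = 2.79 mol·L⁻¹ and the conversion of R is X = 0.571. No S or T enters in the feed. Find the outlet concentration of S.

Exit C_R = C_{R0}(1−X) = 2.79×0.429 = 1.197 mol·L⁻¹.
In a CSTR the entire volume is at exit conditions, so r_S = 2.65×1.197^0.5 = 2.899 and r_T = 0.972×1.197^2 = 1.392.
Fraction of consumed R going to S: r_S/(r_S+r_T) = 0.6755.
C_S = 0.6755·C_{R0}·X = 0.6755×2.79×0.571 = 1.08 mol·L⁻¹.

1.08 mol·L⁻¹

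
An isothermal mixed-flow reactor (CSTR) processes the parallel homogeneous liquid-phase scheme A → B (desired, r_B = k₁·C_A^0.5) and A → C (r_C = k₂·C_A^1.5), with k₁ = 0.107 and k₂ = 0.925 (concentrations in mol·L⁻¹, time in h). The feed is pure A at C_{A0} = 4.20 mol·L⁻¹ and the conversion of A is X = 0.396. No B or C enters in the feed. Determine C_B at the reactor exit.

0.0725 mol·L⁻¹

Exit C_A = C_{A0}(1−X) = 4.20×0.604 = 2.537 mol·L⁻¹.
A CSTR operates uniformly at the exit composition, giving r_B = 0.1704 and r_C = 3.737 (each k·C_A^n at C_A = 2.537).
Fraction of consumed A going to B: r_B/(r_B+r_C) = 0.04361.
C_B = 0.04361·C_{A0}·X = 0.04361×4.20×0.396 = 0.0725 mol·L⁻¹.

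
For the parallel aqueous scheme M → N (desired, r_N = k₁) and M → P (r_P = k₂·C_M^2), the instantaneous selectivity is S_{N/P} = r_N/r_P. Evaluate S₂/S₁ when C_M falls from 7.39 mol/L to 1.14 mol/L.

S_{N/P} = (k₁/k₂)·C_M^-2, so S₂/S₁ = (C_{M,2}/C_{M,1})^-2.
= (1.14/7.39)^(-2) = (0.1543)^(-2) = 42.0.
Selectivity toward N rises as C_M falls — low-concentration operation is favoured.

42.0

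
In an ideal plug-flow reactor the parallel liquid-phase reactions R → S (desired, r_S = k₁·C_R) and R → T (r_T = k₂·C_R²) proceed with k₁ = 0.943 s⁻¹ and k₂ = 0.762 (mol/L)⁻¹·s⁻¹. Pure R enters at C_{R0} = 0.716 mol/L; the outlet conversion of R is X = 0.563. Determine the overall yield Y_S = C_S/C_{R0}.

C_R = C_{R0}(1−X) = 0.3129 mol/L.
Along a PFR/batch, dC_S/dC_R = −r_S/(r_S+r_T) = −k₁/(k₁+k₂·C_R).
Integrating from C_{R0} to C_R: C_S = (0.943/0.762)·ln[(0.943+0.762·0.716)/(0.943+0.762·0.313)] = 1.238·ln(1.489/1.181) = 0.2860 mol/L.
Y_S = C_S/C_{R0} = 0.2860/0.716 = 0.399.

0.399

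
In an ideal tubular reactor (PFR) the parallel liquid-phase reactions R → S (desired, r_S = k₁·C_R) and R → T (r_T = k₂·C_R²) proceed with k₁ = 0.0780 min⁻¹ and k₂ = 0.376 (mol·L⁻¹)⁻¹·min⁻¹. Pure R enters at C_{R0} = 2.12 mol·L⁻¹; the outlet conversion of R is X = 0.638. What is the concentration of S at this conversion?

C_R = C_{R0}(1−X) = 0.7674 mol·L⁻¹.
Along a PFR/batch, dC_S/dC_R = −r_S/(r_S+r_T) = −k₁/(k₁+k₂·C_R).
Integrating from C_{R0} to C_R: C_S = (0.0780/0.376)·ln[(0.0780+0.376·2.12)/(0.0780+0.376·0.767)] = 0.2074·ln(0.8751/0.3666) = 0.1805 mol·L⁻¹.

0.181 mol·L⁻¹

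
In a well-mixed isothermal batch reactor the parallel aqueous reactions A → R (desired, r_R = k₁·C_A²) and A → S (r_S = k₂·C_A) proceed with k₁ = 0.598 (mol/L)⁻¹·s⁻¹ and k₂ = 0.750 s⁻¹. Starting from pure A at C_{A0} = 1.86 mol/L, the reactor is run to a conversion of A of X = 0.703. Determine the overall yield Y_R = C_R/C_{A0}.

C_A = C_{A0}(1−X) = 0.5524 mol/L.
Along a PFR/batch, dC_S/dC_A = −r_S/(r_R+r_S) = −k₂/(k₂+k₁·C_A).
Integrating from C_{A0} to C_A: C_S = (0.750/0.598)·ln[(0.750+0.598·1.86)/(0.750+0.598·0.552)] = 1.254·ln(1.862/1.080) = 0.6829 mol/L.
Then C_R = (C_{A0}−C_A) − C_S = 1.308 − 0.6829 = 0.6247 mol/L.
Y_R = C_R/C_{A0} = 0.6247/1.86 = 0.336.

0.336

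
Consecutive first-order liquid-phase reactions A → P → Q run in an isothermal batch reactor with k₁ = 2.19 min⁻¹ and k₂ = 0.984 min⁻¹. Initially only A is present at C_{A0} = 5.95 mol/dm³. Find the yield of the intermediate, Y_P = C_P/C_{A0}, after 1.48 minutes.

0.352

Solving the coupled first-order balances gives C_P(t) = [k₁/(k₂−k₁)]·C_{A0}·(e^(−k₁t) − e^(−k₂t)).
e^(−k₁t) = e^(−2.19×1.48) = e^(−3.241) = 0.03912; e^(−k₂t) = e^(−1.456) = 0.2331.
C_P = 2.19×5.95/(0.984−2.19) × (0.03912−0.2331) = (-10.80)×(-0.1940) = 2.096 mol/dm³.
Y_P = C_P/C_{A0} = 2.096/5.95 = 0.352.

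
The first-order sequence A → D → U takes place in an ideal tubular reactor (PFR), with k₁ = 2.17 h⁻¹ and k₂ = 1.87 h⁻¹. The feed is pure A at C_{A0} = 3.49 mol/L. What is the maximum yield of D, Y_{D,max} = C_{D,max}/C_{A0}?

0.396

For a first-order series the maximum intermediate yield is C_{D,max}/C_{A0} = (k₁/k₂)^[k₂/(k₂−k₁)].
= (2.17/1.87)^(1.87/(1.87−2.17)) = (1.160)^(-6.233) = 0.3956.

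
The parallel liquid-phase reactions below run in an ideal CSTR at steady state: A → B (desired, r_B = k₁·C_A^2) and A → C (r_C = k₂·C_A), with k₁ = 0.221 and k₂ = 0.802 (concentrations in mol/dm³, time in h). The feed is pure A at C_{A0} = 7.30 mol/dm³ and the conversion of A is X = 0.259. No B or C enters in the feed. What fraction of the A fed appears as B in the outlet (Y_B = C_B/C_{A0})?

Exit C_A = C_{A0}(1−X) = 7.30×0.741 = 5.409 mol/dm³.
Rates in a CSTR are evaluated at the outlet concentration: r_B = 0.221×5.409^2 = 6.467, r_C = 0.802×5.409 = 4.338.
Fraction of consumed A going to B: r_B/(r_B+r_C) = 0.5985.
C_B = 0.5985·C_{A0}·X = 0.5985×7.30×0.259 = 1.13 mol/dm³; Y_B = C_B/C_{A0} = 0.155.

0.155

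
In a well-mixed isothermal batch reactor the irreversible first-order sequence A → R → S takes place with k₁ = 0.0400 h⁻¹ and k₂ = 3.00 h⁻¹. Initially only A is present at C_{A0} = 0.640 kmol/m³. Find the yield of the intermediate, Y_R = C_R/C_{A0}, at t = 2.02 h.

0.0124

The intermediate concentration in a first-order A→B→C sequence is C_R = k₁C_{A0}(e^(−k₁t) − e^(−k₂t))/(k₂−k₁).
e^(−k₁t) = e^(−0.0400×2.02) = e^(−0.08080) = 0.9224; e^(−k₂t) = e^(−6.060) = 0.002334.
C_R = 0.0400×0.640/(3.00−0.0400) × (0.9224−0.002334) = 0.008649×0.9200 = 0.007957 kmol/m³.
Y_R = C_R/C_{A0} = 0.007957/0.640 = 0.0124.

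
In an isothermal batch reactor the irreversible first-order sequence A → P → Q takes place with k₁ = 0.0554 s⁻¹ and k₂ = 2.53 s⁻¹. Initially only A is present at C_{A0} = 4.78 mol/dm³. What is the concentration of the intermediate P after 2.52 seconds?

For first-order series with pure A initially, C_P(t) = k₁C_{A0}/(k₂−k₁)·(e^(−k₁t) − e^(−k₂t)).
e^(−k₁t) = e^(−0.0554×2.52) = e^(−0.1396) = 0.8697; e^(−k₂t) = e^(−6.376) = 0.001703.
C_P = 0.0554×4.78/(2.53−0.0554) × (0.8697−0.001703) = 0.1070×0.8680 = 0.09289 mol/dm³.

0.0929 mol/dm³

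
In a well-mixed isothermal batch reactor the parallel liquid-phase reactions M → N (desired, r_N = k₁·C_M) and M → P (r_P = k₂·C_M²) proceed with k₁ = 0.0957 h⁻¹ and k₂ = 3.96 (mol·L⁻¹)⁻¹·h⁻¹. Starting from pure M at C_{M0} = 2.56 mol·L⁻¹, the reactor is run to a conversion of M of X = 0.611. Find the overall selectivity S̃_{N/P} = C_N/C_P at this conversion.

0.0146

C_M = C_{M0}(1−X) = 0.9958 mol·L⁻¹.
Along a PFR/batch, dC_N/dC_M = −r_N/(r_N+r_P) = −k₁/(k₁+k₂·C_M).
Integrating from C_{M0} to C_M: C_N = (0.0957/3.96)·ln[(0.0957+3.96·2.56)/(0.0957+3.96·0.996)] = 0.02417·ln(10.23/4.039) = 0.02247 mol·L⁻¹.
C_P = (C_{M0}−C_M)−C_N = 1.542 mol·L⁻¹; S̃_{N/P} = 0.02247/1.542 = 0.0146.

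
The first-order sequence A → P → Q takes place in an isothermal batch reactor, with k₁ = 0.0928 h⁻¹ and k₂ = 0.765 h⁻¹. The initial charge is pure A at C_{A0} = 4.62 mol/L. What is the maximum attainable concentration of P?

0.419 mol/L

For a first-order series the maximum intermediate yield is C_{P,max}/C_{A0} = (k₁/k₂)^[k₂/(k₂−k₁)].
= (0.0928/0.765)^(0.765/(0.765−0.0928)) = (0.1213)^(1.138) = 0.09066.
C_{P,max} = 0.09066×4.62 = 0.419 mol/L.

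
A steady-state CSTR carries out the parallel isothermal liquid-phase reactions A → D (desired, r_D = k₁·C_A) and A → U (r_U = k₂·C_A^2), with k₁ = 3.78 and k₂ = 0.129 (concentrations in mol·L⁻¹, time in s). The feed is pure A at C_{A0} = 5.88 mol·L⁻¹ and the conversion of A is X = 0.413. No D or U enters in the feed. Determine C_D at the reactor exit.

2.17 mol·L⁻¹

Exit C_A = C_{A0}(1−X) = 5.88×0.587 = 3.452 mol·L⁻¹.
In a CSTR the entire volume is at exit conditions, so r_D = 3.78×3.452 = 13.05 and r_U = 0.129×3.452^2 = 1.537.
Fraction of consumed A going to D: r_D/(r_D+r_U) = 0.8946.
C_D = 0.8946·C_{A0}·X = 0.8946×5.88×0.413 = 2.17 mol·L⁻¹.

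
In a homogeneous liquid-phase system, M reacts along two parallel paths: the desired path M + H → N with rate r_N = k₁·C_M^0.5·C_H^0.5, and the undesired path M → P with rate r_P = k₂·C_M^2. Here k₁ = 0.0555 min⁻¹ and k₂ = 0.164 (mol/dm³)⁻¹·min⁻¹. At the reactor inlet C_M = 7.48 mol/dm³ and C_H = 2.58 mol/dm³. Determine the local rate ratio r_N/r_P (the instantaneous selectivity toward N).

0.0266

S_{N/P} = r_N/r_P = (k₁·C_M^0.5·C_H^0.5)/(k₂·C_M^2) = (k₁/k₂)·C_M^-1.5·C_H^0.5.
= (0.0555×7.480^0.5×2.580^0.5) / (0.164×7.480^2) = 0.2438/9.176 = 0.0266.
The undesired path is higher order in M, so low C_M (CSTR or dilute feed) favours N.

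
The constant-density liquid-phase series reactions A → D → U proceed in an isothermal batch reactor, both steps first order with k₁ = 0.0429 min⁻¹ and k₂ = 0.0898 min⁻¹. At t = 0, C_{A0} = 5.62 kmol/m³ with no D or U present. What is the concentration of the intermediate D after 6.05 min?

0.980 kmol/m³

For first-order series with pure A initially, C_D(t) = k₁C_{A0}/(k₂−k₁)·(e^(−k₁t) − e^(−k₂t)).
e^(−k₁t) = e^(−0.0429×6.05) = e^(−0.2595) = 0.7714; e^(−k₂t) = e^(−0.5433) = 0.5808.
C_D = 0.0429×5.62/(0.0898−0.0429) × (0.7714−0.5808) = 5.141×0.1906 = 0.9797 kmol/m³.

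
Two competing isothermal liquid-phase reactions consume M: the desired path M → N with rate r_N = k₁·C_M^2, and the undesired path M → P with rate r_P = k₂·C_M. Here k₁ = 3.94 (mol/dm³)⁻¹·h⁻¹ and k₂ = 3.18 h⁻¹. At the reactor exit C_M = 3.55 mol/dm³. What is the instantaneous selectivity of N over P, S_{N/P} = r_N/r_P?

4.40

S_{N/P} = r_N/r_P = (k₁·C_M^2)/(k₂·C_M) = (k₁/k₂)·C_M.
= (3.94×3.550^2) / (3.18×3.550) = 49.65/11.29 = 4.40.
Since the desired path is higher order in M, keeping C_M high (PFR or concentrated feed) favours N.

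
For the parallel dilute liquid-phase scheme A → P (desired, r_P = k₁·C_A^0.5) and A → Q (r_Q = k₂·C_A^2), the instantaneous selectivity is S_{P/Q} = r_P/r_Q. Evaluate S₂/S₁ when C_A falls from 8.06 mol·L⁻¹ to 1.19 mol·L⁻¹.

S_{P/Q} = (k₁/k₂)·C_A^-1.5, so S₂/S₁ = (C_{A,2}/C_{A,1})^-1.5.
= (1.19/8.06)^(-1.5) = (0.1476)^(-1.5) = 17.6.

17.6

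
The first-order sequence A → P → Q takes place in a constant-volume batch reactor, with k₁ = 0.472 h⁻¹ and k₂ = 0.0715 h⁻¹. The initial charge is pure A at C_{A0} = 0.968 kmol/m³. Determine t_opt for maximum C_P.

4.71 h

For first-order series the maximum of C_P occurs at t_opt = ln(k₂/k₁)/(k₂−k₁).
= ln(0.0715/0.472)/(0.0715−0.472) = ln(0.1515)/-0.4005 = -1.887/-0.4005 = 4.71 h.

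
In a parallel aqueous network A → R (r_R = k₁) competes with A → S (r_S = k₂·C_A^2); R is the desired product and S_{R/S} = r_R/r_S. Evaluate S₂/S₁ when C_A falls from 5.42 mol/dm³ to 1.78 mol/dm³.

S_{R/S} = (k₁/k₂)·C_A^-2, so S₂/S₁ = (C_{A,2}/C_{A,1})^-2.
= (1.78/5.42)^(-2) = (0.3284)^(-2) = 9.27.

9.27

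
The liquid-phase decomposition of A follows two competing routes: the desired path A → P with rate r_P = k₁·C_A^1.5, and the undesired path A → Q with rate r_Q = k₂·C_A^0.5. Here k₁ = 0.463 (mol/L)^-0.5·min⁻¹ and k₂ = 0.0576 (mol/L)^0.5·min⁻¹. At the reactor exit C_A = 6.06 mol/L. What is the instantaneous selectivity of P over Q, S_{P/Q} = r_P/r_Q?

48.7

S_{P/Q} = r_P/r_Q = (k₁·C_A^1.5)/(k₂·C_A^0.5) = (k₁/k₂)·C_A.
= (0.463×6.060^1.5) / (0.0576×6.060^0.5) = 6.907/0.1418 = 48.7.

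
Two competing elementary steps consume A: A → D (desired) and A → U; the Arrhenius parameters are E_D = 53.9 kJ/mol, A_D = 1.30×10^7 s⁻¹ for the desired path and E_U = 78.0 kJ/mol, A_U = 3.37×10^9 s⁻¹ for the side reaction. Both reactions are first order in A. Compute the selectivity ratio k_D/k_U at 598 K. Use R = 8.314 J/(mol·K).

With equal orders, S_{D/U} = k_D/k_U = (A_D/A_U)·exp[(E_U−E_D)/(RT)].
(E_U−E_D)/(RT) = (78.0−53.9)×10³/(8.314×598) = 24100/4972 = 4.847.
k_D/k_U = (1.30×10^7/3.37×10^9)·exp(4.847) = 0.003858 × 127.4 = 0.491.
Since E_D < E_U, lowering the temperature improves selectivity toward D.

0.491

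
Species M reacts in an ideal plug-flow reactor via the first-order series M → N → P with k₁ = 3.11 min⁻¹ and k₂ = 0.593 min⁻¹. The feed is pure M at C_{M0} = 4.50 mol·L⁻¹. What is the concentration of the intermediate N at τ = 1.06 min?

2.76 mol·L⁻¹

The intermediate concentration in a first-order A→B→C sequence is C_N = k₁C_{M0}(e^(−k₁τ) − e^(−k₂τ))/(k₂−k₁).
e^(−k₁τ) = e^(−3.11×1.06) = e^(−3.297) = 0.03701; e^(−k₂τ) = e^(−0.6286) = 0.5333.
C_N = 3.11×4.50/(0.593−3.11) × (0.03701−0.5333) = (-5.560)×(-0.4963) = 2.760 mol·L⁻¹.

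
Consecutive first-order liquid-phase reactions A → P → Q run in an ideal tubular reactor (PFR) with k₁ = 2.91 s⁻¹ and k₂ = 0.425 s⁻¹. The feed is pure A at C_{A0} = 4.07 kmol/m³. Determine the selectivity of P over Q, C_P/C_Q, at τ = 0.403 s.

9.42

Solving the coupled first-order balances gives C_P(τ) = [k₁/(k₂−k₁)]·C_{A0}·(e^(−k₁τ) − e^(−k₂τ)).
e^(−k₁τ) = e^(−2.91×0.403) = e^(−1.173) = 0.3095; e^(−k₂τ) = e^(−0.1713) = 0.8426.
C_P = 2.91×4.07/(0.425−2.91) × (0.3095−0.8426) = (-4.766)×(-0.5331) = 2.541 kmol/m³.
C_A = C_{A0}e^(−k₁τ) = 1.260 kmol/m³, so C_Q = C_{A0}−C_A−C_P = 0.2696 kmol/m³; C_P/C_Q = 9.42.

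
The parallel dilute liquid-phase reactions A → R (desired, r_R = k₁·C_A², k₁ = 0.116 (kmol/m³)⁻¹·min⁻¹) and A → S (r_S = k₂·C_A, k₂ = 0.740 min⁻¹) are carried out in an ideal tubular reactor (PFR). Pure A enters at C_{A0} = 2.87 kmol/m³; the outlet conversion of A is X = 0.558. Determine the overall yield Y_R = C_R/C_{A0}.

0.135

C_A = C_{A0}(1−X) = 1.269 kmol/m³.
Along a PFR/batch, dC_S/dC_A = −r_S/(r_R+r_S) = −k₂/(k₂+k₁·C_A).
Integrating from C_{A0} to C_A: C_S = (0.740/0.116)·ln[(0.740+0.116·2.87)/(0.740+0.116·1.27)] = 6.379·ln(1.073/0.8872) = 1.213 kmol/m³.
Then C_R = (C_{A0}−C_A) − C_S = 1.601 − 1.213 = 0.3886 kmol/m³.
Y_R = C_R/C_{A0} = 0.3886/2.87 = 0.135.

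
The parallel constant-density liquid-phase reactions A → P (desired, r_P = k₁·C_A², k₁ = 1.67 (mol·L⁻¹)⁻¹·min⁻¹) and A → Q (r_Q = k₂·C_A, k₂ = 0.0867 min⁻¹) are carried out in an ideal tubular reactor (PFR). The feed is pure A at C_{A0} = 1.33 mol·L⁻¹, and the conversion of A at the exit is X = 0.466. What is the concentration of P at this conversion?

C_A = C_{A0}(1−X) = 0.7102 mol·L⁻¹.
Along a PFR/batch, dC_Q/dC_A = −r_Q/(r_P+r_Q) = −k₂/(k₂+k₁·C_A).
Integrating from C_{A0} to C_A: C_Q = (0.0867/1.67)·ln[(0.0867+1.67·1.33)/(0.0867+1.67·0.710)] = 0.05192·ln(2.308/1.273) = 0.03090 mol·L⁻¹.
Then C_P = (C_{A0}−C_A) − C_Q = 0.6198 − 0.03090 = 0.5889 mol·L⁻¹.

0.589 mol·L⁻¹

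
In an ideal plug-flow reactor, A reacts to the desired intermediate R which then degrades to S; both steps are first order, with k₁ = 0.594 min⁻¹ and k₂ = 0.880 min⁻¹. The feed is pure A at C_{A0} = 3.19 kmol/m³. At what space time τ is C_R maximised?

1.37 min

For first-order series the maximum of C_R occurs at τ_opt = ln(k₂/k₁)/(k₂−k₁).
= ln(0.880/0.594)/(0.880−0.594) = ln(1.481)/0.2860 = 0.3930/0.2860 = 1.37 min.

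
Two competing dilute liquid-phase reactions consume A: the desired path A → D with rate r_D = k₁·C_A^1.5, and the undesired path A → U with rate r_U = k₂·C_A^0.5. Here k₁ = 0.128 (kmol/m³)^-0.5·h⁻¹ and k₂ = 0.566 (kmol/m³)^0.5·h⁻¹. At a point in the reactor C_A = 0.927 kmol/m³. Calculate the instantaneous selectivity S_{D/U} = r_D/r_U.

S_{D/U} = r_D/r_U = (k₁·C_A^1.5)/(k₂·C_A^0.5) = (k₁/k₂)·C_A.
= (0.128×0.9270^1.5) / (0.566×0.9270^0.5) = 0.1142/0.5449 = 0.210.
Since the desired path is higher order in A, keeping C_A high (PFR or concentrated feed) favours D.

0.210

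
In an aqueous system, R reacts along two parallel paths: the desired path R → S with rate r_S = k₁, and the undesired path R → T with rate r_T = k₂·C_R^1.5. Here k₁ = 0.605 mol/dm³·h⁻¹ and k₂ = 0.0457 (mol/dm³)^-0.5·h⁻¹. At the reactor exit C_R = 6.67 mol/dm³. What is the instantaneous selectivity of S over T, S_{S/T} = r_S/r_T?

0.769

S_{S/T} = r_S/r_T = (k₁)/(k₂·C_R^1.5) = (k₁/k₂)·C_R^-1.5.
= (0.605) / (0.0457×6.670^1.5) = 0.6050/0.7872 = 0.769.
The undesired path is higher order in R, so low C_R (CSTR or dilute feed) favours S.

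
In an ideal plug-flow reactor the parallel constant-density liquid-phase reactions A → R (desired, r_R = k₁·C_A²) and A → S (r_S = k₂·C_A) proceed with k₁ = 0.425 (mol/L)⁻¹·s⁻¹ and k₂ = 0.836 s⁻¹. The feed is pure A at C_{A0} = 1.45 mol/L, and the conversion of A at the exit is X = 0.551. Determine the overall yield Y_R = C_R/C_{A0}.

C_A = C_{A0}(1−X) = 0.6510 mol/L.
Along a PFR/batch, dC_S/dC_A = −r_S/(r_R+r_S) = −k₂/(k₂+k₁·C_A).
Integrating from C_{A0} to C_A: C_S = (0.836/0.425)·ln[(0.836+0.425·1.45)/(0.836+0.425·0.651)] = 1.967·ln(1.452/1.113) = 0.5239 mol/L.
Then C_R = (C_{A0}−C_A) − C_S = 0.7990 − 0.5239 = 0.2751 mol/L.
Y_R = C_R/C_{A0} = 0.2751/1.45 = 0.190.

0.190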